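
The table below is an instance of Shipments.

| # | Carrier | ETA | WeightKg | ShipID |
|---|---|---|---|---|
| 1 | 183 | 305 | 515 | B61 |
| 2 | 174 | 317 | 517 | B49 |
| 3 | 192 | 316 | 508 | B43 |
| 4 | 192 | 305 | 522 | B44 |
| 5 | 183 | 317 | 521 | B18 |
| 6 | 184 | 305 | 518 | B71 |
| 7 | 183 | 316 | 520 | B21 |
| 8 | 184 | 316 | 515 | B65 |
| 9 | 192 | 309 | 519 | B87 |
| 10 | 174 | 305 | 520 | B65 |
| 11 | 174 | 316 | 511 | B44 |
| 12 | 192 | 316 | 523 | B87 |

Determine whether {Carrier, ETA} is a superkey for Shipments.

No

Rows 3 and 12 have the same {Carrier, ETA} value (Carrier=192, ETA=316) but are distinct tuples, so {Carrier, ETA} does not determine every attribute — not a superkey.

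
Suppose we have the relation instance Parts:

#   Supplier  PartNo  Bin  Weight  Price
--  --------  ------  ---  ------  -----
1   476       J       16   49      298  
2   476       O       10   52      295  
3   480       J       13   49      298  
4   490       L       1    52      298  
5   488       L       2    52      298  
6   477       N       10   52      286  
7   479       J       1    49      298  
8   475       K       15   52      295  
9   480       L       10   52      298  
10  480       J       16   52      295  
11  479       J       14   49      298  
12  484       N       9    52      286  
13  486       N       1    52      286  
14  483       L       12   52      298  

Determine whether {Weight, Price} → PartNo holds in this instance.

(Weight=49, Price=298): rows 1, 3, 7, 11 → PartNo = J, J, J, J ✓
(Weight=52, Price=295): rows 2, 8, 10 → PartNo takes values {O, K, J} — violation
(Weight=52, Price=298): rows 4, 5, 9, 14 → PartNo = L, L, L, L ✓
(Weight=52, Price=286): rows 6, 12, 13 → PartNo = N, N, N ✓
Two rows agree on {Weight, Price} but differ on PartNo, so {Weight, Price} → PartNo does not hold.

No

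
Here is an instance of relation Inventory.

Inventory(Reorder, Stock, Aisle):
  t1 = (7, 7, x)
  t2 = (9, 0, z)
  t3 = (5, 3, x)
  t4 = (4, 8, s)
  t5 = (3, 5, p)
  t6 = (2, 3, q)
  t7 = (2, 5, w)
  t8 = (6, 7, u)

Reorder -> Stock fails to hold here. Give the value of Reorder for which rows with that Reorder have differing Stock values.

Reorder=7: row 1 → Stock = 7 ✓
Reorder=9: row 2 → Stock = 0 ✓
Reorder=5: row 3 → Stock = 3 ✓
Reorder=4: row 4 → Stock = 8 ✓
Reorder=3: row 5 → Stock = 5 ✓
Reorder=2: rows 6, 7 → Stock takes values {3, 5} — violation
Reorder=6: row 8 → Stock = 7 ✓
The only Reorder value with inconsistent Stock is Reorder=2.

2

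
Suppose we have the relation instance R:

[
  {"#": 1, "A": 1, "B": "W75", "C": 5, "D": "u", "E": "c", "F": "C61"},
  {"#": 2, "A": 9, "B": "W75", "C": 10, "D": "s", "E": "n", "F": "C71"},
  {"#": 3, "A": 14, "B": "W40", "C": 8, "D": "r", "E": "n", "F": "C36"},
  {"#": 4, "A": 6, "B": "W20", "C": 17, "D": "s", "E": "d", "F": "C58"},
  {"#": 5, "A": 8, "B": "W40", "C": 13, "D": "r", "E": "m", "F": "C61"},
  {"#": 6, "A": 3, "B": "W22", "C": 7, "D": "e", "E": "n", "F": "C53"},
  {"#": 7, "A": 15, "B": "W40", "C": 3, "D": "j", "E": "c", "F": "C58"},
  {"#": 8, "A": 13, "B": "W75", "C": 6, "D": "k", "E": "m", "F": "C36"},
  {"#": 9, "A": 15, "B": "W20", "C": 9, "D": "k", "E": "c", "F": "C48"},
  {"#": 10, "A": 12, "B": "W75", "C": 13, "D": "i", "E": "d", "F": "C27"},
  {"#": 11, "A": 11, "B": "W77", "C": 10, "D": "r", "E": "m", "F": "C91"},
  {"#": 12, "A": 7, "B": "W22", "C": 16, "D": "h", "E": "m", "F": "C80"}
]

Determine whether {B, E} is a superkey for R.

All 12 rows have distinct {B, E} values, so {B, E} → (all attributes) holds and {B, E} is a superkey.

Yes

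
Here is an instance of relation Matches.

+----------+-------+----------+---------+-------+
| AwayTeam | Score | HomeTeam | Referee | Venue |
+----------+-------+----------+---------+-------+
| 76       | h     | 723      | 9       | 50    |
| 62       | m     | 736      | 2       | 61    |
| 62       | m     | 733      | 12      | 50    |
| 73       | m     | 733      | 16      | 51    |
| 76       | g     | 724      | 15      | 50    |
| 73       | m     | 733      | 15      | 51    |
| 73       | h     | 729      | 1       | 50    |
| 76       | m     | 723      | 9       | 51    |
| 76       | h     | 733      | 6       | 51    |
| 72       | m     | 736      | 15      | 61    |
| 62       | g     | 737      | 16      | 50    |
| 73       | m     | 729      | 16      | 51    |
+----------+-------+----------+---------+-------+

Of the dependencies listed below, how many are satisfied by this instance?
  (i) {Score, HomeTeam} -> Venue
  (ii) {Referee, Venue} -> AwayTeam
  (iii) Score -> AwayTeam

(i) {Score, HomeTeam} -> Venue: (Score=m, HomeTeam=733): 3 rows → Venue takes values {50, 51} — violation — fails.
(ii) {Referee, Venue} -> AwayTeam: every LHS value maps to a single RHS value — holds.
(iii) Score -> AwayTeam: Score=h: 3 rows → AwayTeam takes values {76, 73} — violation; Score=m: 7 rows → AwayTeam takes values {62, 73, 76, 72} — violation; Score=g: 2 rows → AwayTeam takes values {76, 62} — violation — fails.
1 of the 3 dependencies holds.

1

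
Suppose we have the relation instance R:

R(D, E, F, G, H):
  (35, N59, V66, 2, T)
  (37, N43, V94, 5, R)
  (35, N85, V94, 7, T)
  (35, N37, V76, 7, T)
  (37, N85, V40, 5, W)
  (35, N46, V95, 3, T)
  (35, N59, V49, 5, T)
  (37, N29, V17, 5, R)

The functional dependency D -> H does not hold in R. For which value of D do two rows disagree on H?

37

D=35: 5 rows → H = T, T, T, T, T ✓
D=37: 3 rows → H takes values {R, W} — violation
The only D value with inconsistent H is D=37.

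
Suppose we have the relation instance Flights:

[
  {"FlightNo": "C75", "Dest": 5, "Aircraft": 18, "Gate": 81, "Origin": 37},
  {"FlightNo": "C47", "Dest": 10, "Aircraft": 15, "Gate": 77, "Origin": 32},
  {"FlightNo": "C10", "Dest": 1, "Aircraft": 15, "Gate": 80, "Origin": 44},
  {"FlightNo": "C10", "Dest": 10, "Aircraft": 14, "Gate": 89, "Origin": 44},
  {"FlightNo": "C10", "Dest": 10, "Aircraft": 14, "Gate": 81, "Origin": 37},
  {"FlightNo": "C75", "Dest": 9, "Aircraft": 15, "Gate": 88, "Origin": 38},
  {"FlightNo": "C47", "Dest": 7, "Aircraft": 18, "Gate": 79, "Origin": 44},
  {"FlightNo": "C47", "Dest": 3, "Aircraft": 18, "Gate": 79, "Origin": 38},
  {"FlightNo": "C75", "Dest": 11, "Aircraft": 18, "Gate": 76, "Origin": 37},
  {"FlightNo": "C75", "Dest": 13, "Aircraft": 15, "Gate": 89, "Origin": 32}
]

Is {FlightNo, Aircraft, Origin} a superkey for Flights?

Two distinct rows share (FlightNo=C75, Aircraft=18, Origin=37), so {FlightNo, Aircraft, Origin} does not determine every attribute — not a superkey.

No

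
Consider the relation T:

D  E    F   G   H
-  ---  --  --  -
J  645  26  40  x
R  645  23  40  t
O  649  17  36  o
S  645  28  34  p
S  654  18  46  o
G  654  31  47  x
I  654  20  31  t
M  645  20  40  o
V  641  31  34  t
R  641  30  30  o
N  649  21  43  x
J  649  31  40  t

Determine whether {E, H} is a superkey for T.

All 12 rows have distinct {E, H} values, so {E, H} → (all attributes) holds and {E, H} is a superkey.

Yes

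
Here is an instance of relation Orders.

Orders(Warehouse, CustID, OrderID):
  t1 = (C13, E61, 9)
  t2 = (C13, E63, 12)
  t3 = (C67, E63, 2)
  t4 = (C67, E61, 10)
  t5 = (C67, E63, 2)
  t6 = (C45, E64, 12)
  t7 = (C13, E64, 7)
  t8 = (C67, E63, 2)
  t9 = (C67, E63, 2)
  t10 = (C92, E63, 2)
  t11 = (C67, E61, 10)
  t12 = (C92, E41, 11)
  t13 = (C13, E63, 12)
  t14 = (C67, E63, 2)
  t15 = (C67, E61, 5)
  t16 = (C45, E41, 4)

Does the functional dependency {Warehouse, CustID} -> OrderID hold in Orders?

No

(Warehouse=C13, CustID=E61): row 1 → OrderID = 9 ✓
(Warehouse=C13, CustID=E63): rows 2, 13 → OrderID = 12, 12 ✓
(Warehouse=C67, CustID=E63): rows 3, 5, 8, 9, 14 → OrderID = 2, 2, 2, 2, 2 ✓
(Warehouse=C67, CustID=E61): rows 4, 11, 15 → OrderID takes values {10, 5} — violation
(Warehouse=C45, CustID=E64): row 6 → OrderID = 12 ✓
(Warehouse=C13, CustID=E64): row 7 → OrderID = 7 ✓
(Warehouse=C92, CustID=E63): row 10 → OrderID = 2 ✓
(Warehouse=C92, CustID=E41): row 12 → OrderID = 11 ✓
(Warehouse=C45, CustID=E41): row 16 → OrderID = 4 ✓
Two rows agree on {Warehouse, CustID} but differ on OrderID, so {Warehouse, CustID} -> OrderID does not hold.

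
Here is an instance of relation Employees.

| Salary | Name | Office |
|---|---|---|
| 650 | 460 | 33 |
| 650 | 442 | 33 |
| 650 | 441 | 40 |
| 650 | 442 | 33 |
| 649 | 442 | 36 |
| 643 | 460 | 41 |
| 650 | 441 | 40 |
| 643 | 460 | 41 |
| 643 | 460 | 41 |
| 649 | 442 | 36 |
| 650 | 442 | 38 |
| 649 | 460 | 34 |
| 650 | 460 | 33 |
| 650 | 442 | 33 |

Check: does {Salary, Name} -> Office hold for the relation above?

No

(Salary=650, Name=460): 2 rows → Office = 33, 33 ✓
(Salary=650, Name=442): 4 rows → Office takes values {33, 38} — violation
(Salary=650, Name=441): 2 rows → Office = 40, 40 ✓
(Salary=649, Name=442): 2 rows → Office = 36, 36 ✓
(Salary=643, Name=460): 3 rows → Office = 41, 41, 41 ✓
(Salary=649, Name=460): 1 row → Office = 34 ✓
Two rows agree on {Salary, Name} but differ on Office, so {Salary, Name} -> Office does not hold.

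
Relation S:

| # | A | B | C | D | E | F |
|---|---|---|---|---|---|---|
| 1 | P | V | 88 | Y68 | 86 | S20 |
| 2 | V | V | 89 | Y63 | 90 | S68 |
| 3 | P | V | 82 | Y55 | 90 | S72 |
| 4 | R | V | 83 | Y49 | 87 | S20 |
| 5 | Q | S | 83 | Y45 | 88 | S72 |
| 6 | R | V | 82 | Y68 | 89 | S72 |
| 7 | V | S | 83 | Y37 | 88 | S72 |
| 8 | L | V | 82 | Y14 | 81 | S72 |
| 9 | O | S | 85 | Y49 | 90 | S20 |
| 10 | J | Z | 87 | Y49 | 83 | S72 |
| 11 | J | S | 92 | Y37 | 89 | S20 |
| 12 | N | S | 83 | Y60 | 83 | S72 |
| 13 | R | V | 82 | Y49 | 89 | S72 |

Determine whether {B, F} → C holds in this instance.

No

(B=V, F=S20): rows 1, 4 → C takes values {88, 83} — violation
(B=V, F=S68): row 2 → C = 89 ✓
(B=V, F=S72): rows 3, 6, 8, 13 → C = 82, 82, 82, 82 ✓
(B=S, F=S72): rows 5, 7, 12 → C = 83, 83, 83 ✓
(B=S, F=S20): rows 9, 11 → C takes values {85, 92} — violation
(B=Z, F=S72): row 10 → C = 87 ✓
Two rows agree on {B, F} but differ on C, so {B, F} → C does not hold.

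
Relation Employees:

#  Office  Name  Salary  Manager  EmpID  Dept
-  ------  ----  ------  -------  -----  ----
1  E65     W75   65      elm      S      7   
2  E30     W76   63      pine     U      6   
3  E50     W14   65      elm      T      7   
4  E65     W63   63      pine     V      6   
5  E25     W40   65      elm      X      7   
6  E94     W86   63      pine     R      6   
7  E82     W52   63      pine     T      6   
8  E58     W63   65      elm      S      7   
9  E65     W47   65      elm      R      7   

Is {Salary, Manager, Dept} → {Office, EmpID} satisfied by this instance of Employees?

No

(Salary=65, Manager=elm, Dept=7): rows 1, 3, 5, 8, 9 → {Office,EmpID} takes values {(E65, S), (E50, T), (E25, X), (E58, S), (E65, R)} — violation
(Salary=63, Manager=pine, Dept=6): rows 2, 4, 6, 7 → {Office,EmpID} takes values {(E30, U), (E65, V), (E94, R), (E82, T)} — violation
Two rows agree on {Salary, Manager, Dept} but differ on {Office, EmpID}, so {Salary, Manager, Dept} → {Office, EmpID} does not hold.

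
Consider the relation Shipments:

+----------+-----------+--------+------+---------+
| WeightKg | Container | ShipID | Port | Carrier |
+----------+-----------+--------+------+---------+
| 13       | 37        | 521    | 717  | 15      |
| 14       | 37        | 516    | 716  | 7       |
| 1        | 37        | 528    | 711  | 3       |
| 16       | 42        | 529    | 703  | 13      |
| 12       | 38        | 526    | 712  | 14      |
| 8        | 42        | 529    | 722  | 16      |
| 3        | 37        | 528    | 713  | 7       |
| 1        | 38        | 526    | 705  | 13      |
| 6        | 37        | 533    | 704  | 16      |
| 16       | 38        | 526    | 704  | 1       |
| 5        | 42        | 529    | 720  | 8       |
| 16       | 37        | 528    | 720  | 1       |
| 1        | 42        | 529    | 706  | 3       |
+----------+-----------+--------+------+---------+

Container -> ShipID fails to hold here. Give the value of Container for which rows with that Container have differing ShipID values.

Container=37: 6 rows → ShipID takes values {521, 516, 528, 533} — violation
Container=42: 4 rows → ShipID = 529, 529, 529, 529 ✓
Container=38: 3 rows → ShipID = 526, 526, 526 ✓
The only Container value with inconsistent ShipID is Container=37.

37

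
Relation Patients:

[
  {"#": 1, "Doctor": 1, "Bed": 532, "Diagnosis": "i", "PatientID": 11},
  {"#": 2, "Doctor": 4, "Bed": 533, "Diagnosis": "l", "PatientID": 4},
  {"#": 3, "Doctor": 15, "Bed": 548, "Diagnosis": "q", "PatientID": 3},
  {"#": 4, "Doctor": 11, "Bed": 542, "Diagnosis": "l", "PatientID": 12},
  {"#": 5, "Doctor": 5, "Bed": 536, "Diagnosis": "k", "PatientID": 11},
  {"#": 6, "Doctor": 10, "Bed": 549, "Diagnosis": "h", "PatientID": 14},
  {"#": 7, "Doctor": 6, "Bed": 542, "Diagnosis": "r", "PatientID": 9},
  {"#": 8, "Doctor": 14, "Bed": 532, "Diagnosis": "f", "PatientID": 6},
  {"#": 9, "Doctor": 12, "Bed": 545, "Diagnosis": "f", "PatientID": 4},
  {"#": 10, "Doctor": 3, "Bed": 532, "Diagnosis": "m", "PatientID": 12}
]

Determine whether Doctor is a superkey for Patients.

Yes

All 10 rows have distinct Doctor values, so Doctor → (all attributes) holds and Doctor is a superkey.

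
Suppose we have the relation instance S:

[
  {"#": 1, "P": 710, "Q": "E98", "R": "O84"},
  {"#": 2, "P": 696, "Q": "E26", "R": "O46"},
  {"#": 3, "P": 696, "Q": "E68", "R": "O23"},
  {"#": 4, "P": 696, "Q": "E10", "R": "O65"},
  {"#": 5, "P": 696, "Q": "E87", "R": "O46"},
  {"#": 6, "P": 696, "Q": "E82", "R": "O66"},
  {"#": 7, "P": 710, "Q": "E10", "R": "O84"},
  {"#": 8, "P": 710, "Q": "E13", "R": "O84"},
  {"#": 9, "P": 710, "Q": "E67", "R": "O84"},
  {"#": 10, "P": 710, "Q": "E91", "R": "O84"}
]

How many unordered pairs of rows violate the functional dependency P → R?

P=710: all 5 rows agree on R — 0 pairs.
P=696: violating pairs (2,3), (2,4), (2,6), (3,4), (3,5), (3,6), (4,5), (4,6), (5,6) — 9 pairs.

9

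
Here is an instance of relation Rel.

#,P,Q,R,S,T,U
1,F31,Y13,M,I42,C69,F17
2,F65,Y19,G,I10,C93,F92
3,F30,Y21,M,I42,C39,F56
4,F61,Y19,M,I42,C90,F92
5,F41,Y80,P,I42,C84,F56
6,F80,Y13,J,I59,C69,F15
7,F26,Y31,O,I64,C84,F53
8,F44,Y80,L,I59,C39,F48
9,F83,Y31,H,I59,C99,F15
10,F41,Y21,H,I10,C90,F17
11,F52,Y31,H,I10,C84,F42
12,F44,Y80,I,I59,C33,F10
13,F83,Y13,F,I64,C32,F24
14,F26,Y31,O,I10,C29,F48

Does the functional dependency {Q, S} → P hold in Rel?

No

(Q=Y13, S=I42): row 1 → P = F31 ✓
(Q=Y19, S=I10): row 2 → P = F65 ✓
(Q=Y21, S=I42): row 3 → P = F30 ✓
(Q=Y19, S=I42): row 4 → P = F61 ✓
(Q=Y80, S=I42): row 5 → P = F41 ✓
(Q=Y13, S=I59): row 6 → P = F80 ✓
(Q=Y31, S=I64): row 7 → P = F26 ✓
(Q=Y80, S=I59): rows 8, 12 → P = F44, F44 ✓
(Q=Y31, S=I59): row 9 → P = F83 ✓
(Q=Y21, S=I10): row 10 → P = F41 ✓
(Q=Y31, S=I10): rows 11, 14 → P takes values {F52, F26} — violation
(Q=Y13, S=I64): row 13 → P = F83 ✓
Two rows agree on {Q, S} but differ on P, so {Q, S} → P does not hold.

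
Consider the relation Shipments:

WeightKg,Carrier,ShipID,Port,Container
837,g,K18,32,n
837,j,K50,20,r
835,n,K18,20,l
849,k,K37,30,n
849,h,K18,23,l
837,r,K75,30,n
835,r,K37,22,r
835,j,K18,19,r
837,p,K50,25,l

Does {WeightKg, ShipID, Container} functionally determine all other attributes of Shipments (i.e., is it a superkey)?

Yes

All 9 rows have distinct {WeightKg, ShipID, Container} values, so {WeightKg, ShipID, Container} → (all attributes) holds and {WeightKg, ShipID, Container} is a superkey.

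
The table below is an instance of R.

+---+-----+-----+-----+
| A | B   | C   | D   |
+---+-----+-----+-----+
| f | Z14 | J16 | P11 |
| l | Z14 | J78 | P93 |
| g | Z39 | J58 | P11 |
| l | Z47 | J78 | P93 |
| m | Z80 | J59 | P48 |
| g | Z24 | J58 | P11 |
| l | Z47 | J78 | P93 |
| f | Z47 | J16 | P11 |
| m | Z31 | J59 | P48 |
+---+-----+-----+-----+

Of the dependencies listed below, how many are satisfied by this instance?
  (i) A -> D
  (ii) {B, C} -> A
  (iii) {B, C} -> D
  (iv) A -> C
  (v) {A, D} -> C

5

(i) A -> D: every LHS value maps to a single RHS value — holds.
(ii) {B, C} -> A: every LHS value maps to a single RHS value — holds.
(iii) {B, C} -> D: every LHS value maps to a single RHS value — holds.
(iv) A -> C: every LHS value maps to a single RHS value — holds.
(v) {A, D} -> C: every LHS value maps to a single RHS value — holds.
5 of the 5 dependencies hold.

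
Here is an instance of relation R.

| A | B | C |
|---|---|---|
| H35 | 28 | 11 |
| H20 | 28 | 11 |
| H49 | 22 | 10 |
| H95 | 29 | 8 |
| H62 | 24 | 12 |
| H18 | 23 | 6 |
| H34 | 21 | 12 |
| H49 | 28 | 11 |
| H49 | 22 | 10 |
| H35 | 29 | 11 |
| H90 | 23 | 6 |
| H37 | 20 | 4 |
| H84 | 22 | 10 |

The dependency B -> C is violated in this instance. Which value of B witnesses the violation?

29

B=28: 3 rows → C = 11, 11, 11 ✓
B=22: 3 rows → C = 10, 10, 10 ✓
B=29: 2 rows → C takes values {8, 11} — violation
B=24: 1 row → C = 12 ✓
B=23: 2 rows → C = 6, 6 ✓
B=21: 1 row → C = 12 ✓
B=20: 1 row → C = 4 ✓
The only B value with inconsistent C is B=29.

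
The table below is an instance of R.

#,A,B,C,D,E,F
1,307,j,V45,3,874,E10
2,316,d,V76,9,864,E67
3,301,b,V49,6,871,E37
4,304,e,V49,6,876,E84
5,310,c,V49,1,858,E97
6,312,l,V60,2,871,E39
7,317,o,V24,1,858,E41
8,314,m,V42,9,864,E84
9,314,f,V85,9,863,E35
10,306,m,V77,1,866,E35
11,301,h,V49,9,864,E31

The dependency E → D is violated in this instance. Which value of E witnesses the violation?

E=874: row 1 → D = 3 ✓
E=864: rows 2, 8, 11 → D = 9, 9, 9 ✓
E=871: rows 3, 6 → D takes values {6, 2} — violation
E=876: row 4 → D = 6 ✓
E=858: rows 5, 7 → D = 1, 1 ✓
E=863: row 9 → D = 9 ✓
E=866: row 10 → D = 1 ✓
The only E value with inconsistent D is E=871.

871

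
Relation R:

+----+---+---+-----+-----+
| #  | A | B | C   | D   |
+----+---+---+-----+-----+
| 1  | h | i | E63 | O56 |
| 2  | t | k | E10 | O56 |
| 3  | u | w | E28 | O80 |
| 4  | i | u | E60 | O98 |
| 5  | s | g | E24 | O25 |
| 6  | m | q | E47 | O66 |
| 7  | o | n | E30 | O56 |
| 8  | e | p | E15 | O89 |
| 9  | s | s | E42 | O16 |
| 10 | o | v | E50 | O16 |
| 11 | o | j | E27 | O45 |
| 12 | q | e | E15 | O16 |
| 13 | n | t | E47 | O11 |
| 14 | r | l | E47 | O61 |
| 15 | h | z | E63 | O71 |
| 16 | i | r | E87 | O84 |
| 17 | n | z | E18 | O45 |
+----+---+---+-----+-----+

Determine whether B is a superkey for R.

No

Rows 15 and 17 have the same B value B=z but are distinct tuples, so B does not determine every attribute — not a superkey.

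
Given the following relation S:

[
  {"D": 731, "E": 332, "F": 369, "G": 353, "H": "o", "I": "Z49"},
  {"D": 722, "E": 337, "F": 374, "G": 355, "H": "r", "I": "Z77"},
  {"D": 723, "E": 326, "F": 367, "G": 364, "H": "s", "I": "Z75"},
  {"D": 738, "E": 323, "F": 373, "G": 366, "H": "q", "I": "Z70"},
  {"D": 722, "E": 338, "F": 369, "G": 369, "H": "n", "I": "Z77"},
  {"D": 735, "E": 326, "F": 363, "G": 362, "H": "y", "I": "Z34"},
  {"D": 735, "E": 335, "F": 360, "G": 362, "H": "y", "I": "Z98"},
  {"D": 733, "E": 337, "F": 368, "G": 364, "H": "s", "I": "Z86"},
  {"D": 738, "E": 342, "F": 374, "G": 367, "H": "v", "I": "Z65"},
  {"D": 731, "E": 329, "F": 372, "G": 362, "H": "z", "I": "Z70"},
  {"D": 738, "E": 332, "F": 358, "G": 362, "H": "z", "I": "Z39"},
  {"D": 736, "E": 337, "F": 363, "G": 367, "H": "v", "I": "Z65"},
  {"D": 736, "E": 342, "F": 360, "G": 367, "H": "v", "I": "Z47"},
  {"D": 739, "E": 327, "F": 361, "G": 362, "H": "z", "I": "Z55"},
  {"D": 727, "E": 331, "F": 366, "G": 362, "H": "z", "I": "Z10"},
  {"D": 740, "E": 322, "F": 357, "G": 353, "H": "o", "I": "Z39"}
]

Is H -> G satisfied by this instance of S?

Yes

H=o: 2 rows → G = 353, 353 ✓
H=r: 1 row → G = 355 ✓
H=s: 2 rows → G = 364, 364 ✓
H=q: 1 row → G = 366 ✓
H=n: 1 row → G = 369 ✓
H=y: 2 rows → G = 362, 362 ✓
H=v: 3 rows → G = 367, 367, 367 ✓
H=z: 4 rows → G = 362, 362, 362, 362 ✓
Every H value is associated with a single G value, so H -> G holds.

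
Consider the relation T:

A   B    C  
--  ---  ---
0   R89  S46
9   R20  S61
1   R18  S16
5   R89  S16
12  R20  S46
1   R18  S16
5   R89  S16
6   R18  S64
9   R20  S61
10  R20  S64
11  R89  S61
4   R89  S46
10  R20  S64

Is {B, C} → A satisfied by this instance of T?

(B=R89, C=S46): 2 rows → A takes values {0, 4} — violation
(B=R20, C=S61): 2 rows → A = 9, 9 ✓
(B=R18, C=S16): 2 rows → A = 1, 1 ✓
(B=R89, C=S16): 2 rows → A = 5, 5 ✓
(B=R20, C=S46): 1 row → A = 12 ✓
(B=R18, C=S64): 1 row → A = 6 ✓
(B=R20, C=S64): 2 rows → A = 10, 10 ✓
(B=R89, C=S61): 1 row → A = 11 ✓
Two rows agree on {B, C} but differ on A, so {B, C} → A does not hold.

No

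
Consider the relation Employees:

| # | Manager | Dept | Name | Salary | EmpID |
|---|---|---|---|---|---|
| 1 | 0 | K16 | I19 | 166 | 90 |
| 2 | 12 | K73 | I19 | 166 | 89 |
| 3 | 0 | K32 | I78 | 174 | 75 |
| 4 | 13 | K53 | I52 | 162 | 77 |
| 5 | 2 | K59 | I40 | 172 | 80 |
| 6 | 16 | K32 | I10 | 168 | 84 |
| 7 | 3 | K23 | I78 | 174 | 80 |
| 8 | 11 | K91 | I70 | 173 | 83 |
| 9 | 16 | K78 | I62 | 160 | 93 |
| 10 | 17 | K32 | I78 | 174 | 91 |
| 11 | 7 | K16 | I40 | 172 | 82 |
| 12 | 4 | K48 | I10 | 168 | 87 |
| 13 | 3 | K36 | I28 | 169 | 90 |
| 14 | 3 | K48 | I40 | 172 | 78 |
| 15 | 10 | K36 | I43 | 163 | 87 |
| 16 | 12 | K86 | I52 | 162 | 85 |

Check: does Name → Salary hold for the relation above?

Name=I19: rows 1, 2 → Salary = 166, 166 ✓
Name=I78: rows 3, 7, 10 → Salary = 174, 174, 174 ✓
Name=I52: rows 4, 16 → Salary = 162, 162 ✓
Name=I40: rows 5, 11, 14 → Salary = 172, 172, 172 ✓
Name=I10: rows 6, 12 → Salary = 168, 168 ✓
Name=I70: row 8 → Salary = 173 ✓
Name=I62: row 9 → Salary = 160 ✓
Name=I28: row 13 → Salary = 169 ✓
Name=I43: row 15 → Salary = 163 ✓
Every Name value is associated with a single Salary value, so Name → Salary holds.

Yes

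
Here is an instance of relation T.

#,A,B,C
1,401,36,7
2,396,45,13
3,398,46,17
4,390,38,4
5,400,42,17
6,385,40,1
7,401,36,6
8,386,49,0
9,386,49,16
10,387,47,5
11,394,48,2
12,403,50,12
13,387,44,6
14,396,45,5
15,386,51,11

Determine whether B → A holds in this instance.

Yes

B=36: rows 1, 7 → A = 401, 401 ✓
B=45: rows 2, 14 → A = 396, 396 ✓
B=46: row 3 → A = 398 ✓
B=38: row 4 → A = 390 ✓
B=42: row 5 → A = 400 ✓
B=40: row 6 → A = 385 ✓
B=49: rows 8, 9 → A = 386, 386 ✓
B=47: row 10 → A = 387 ✓
B=48: row 11 → A = 394 ✓
B=50: row 12 → A = 403 ✓
B=44: row 13 → A = 387 ✓
B=51: row 15 → A = 386 ✓
Every B value is associated with a single A value, so B → A holds.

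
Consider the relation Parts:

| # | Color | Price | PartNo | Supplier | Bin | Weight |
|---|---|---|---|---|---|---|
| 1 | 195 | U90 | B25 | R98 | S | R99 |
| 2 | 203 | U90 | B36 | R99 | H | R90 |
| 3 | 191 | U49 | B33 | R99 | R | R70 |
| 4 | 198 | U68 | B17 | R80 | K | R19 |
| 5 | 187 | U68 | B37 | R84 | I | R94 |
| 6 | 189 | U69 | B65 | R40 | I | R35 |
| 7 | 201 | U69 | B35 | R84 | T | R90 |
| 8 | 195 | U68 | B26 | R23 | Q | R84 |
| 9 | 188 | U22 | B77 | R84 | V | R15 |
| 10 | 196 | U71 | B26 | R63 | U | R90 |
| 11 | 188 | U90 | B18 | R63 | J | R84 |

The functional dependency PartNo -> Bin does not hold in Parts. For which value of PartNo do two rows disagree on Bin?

PartNo=B25: row 1 → Bin = S ✓
PartNo=B36: row 2 → Bin = H ✓
PartNo=B33: row 3 → Bin = R ✓
PartNo=B17: row 4 → Bin = K ✓
PartNo=B37: row 5 → Bin = I ✓
PartNo=B65: row 6 → Bin = I ✓
PartNo=B35: row 7 → Bin = T ✓
PartNo=B26: rows 8, 10 → Bin takes values {Q, U} — violation
PartNo=B77: row 9 → Bin = V ✓
PartNo=B18: row 11 → Bin = J ✓
The only PartNo value with inconsistent Bin is PartNo=B26.

B26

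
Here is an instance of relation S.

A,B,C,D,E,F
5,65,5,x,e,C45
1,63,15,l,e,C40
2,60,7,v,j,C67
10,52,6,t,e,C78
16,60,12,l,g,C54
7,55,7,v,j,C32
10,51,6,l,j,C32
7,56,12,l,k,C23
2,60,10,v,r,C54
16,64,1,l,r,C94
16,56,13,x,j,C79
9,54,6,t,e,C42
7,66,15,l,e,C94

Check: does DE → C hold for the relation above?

(D=x, E=e): 1 row → C = 5 ✓
(D=l, E=e): 2 rows → C = 15, 15 ✓
(D=v, E=j): 2 rows → C = 7, 7 ✓
(D=t, E=e): 2 rows → C = 6, 6 ✓
(D=l, E=g): 1 row → C = 12 ✓
(D=l, E=j): 1 row → C = 6 ✓
(D=l, E=k): 1 row → C = 12 ✓
(D=v, E=r): 1 row → C = 10 ✓
(D=l, E=r): 1 row → C = 1 ✓
(D=x, E=j): 1 row → C = 13 ✓
Every DE value is associated with a single C value, so DE → C holds.

Yes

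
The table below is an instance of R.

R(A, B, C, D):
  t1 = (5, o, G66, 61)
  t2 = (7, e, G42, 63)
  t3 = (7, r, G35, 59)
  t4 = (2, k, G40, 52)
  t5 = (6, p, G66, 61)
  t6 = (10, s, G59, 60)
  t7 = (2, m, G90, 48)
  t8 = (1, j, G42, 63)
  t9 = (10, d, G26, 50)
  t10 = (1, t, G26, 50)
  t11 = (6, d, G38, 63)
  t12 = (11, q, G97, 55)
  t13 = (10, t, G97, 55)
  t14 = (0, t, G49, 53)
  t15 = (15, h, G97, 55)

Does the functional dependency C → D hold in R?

C=G66: rows 1, 5 → D = 61, 61 ✓
C=G42: rows 2, 8 → D = 63, 63 ✓
C=G35: row 3 → D = 59 ✓
C=G40: row 4 → D = 52 ✓
C=G59: row 6 → D = 60 ✓
C=G90: row 7 → D = 48 ✓
C=G26: rows 9, 10 → D = 50, 50 ✓
C=G38: row 11 → D = 63 ✓
C=G97: rows 12, 13, 15 → D = 55, 55, 55 ✓
C=G49: row 14 → D = 53 ✓
Every C value is associated with a single D value, so C → D holds.

Yes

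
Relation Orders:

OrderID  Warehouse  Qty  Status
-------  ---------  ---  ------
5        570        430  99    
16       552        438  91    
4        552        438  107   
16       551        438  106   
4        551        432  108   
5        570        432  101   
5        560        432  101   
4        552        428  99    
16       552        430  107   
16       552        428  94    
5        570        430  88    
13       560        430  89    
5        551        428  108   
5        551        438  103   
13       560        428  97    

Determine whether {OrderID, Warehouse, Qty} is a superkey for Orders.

Two distinct rows share (OrderID=5, Warehouse=570, Qty=430), so {OrderID, Warehouse, Qty} does not determine every attribute — not a superkey.

No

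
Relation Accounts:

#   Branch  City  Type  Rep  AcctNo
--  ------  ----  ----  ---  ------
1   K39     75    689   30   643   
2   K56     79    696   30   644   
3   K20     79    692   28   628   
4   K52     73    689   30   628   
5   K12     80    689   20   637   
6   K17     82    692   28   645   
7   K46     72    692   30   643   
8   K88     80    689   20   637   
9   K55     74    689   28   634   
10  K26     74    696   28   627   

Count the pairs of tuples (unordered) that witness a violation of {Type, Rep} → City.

2

(Type=689, Rep=30): violating pairs (1,4) — 1 pair.
(Type=692, Rep=28): violating pairs (3,6) — 1 pair.
(Type=689, Rep=20): all 2 rows agree on City — 0 pairs.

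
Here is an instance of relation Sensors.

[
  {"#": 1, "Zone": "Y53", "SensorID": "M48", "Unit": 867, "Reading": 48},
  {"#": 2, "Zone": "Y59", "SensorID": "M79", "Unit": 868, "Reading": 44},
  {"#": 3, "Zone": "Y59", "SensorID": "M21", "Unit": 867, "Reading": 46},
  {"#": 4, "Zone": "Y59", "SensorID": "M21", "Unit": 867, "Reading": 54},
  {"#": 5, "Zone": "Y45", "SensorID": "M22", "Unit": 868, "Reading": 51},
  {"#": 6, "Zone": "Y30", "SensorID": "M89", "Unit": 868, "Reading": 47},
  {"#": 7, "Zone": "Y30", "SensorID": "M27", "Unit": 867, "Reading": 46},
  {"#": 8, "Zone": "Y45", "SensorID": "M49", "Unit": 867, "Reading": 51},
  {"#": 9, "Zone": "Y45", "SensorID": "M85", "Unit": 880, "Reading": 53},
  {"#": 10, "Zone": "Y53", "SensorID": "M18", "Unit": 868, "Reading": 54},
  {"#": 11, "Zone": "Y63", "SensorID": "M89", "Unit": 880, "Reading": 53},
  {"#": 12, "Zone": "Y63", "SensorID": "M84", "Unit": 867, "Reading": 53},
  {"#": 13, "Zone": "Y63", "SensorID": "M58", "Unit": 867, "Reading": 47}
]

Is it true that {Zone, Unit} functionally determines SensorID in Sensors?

No

(Zone=Y53, Unit=867): row 1 → SensorID = M48 ✓
(Zone=Y59, Unit=868): row 2 → SensorID = M79 ✓
(Zone=Y59, Unit=867): rows 3, 4 → SensorID = M21, M21 ✓
(Zone=Y45, Unit=868): row 5 → SensorID = M22 ✓
(Zone=Y30, Unit=868): row 6 → SensorID = M89 ✓
(Zone=Y30, Unit=867): row 7 → SensorID = M27 ✓
(Zone=Y45, Unit=867): row 8 → SensorID = M49 ✓
(Zone=Y45, Unit=880): row 9 → SensorID = M85 ✓
(Zone=Y53, Unit=868): row 10 → SensorID = M18 ✓
(Zone=Y63, Unit=880): row 11 → SensorID = M89 ✓
(Zone=Y63, Unit=867): rows 12, 13 → SensorID takes values {M84, M58} — violation
Two rows agree on {Zone, Unit} but differ on SensorID, so {Zone, Unit} → SensorID does not hold.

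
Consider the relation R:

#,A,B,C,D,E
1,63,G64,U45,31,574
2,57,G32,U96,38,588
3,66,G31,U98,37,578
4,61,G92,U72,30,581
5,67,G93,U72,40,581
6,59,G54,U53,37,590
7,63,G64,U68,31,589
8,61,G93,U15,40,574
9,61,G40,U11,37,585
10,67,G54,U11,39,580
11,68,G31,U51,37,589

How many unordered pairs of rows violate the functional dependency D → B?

5

D=31: all 2 rows agree on B — 0 pairs.
D=37: violating pairs (3,6), (3,9), (6,9), (6,11), (9,11) — 5 pairs.
D=40: all 2 rows agree on B — 0 pairs.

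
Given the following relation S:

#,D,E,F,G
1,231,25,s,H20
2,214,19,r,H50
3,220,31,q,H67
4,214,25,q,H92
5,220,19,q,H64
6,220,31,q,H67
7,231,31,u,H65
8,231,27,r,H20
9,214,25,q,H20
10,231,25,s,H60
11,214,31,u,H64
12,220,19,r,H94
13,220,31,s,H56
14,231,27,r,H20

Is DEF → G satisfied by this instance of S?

No

(D=231, E=25, F=s): rows 1, 10 → G takes values {H20, H60} — violation
(D=214, E=19, F=r): row 2 → G = H50 ✓
(D=220, E=31, F=q): rows 3, 6 → G = H67, H67 ✓
(D=214, E=25, F=q): rows 4, 9 → G takes values {H92, H20} — violation
(D=220, E=19, F=q): row 5 → G = H64 ✓
(D=231, E=31, F=u): row 7 → G = H65 ✓
(D=231, E=27, F=r): rows 8, 14 → G = H20, H20 ✓
(D=214, E=31, F=u): row 11 → G = H64 ✓
(D=220, E=19, F=r): row 12 → G = H94 ✓
(D=220, E=31, F=s): row 13 → G = H56 ✓
Two rows agree on DEF but differ on G, so DEF → G does not hold.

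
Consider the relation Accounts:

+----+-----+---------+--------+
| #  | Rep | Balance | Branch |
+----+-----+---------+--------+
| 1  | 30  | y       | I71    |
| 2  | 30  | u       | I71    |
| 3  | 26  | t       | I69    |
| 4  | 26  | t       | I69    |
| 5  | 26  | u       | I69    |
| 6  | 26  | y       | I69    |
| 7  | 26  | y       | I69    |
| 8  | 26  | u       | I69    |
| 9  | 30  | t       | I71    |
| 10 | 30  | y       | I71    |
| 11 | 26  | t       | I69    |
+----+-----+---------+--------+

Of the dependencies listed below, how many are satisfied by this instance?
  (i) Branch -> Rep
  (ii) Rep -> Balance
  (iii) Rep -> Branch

(i) Branch -> Rep: every LHS value maps to a single RHS value — holds.
(ii) Rep -> Balance: Rep=30: rows 1, 2, 9, 10 → Balance takes values {y, u, t} — violation; Rep=26: rows 3, 4, 5, 6, 7, 8, 11 → Balance takes values {t, u, y} — violation — fails.
(iii) Rep -> Branch: every LHS value maps to a single RHS value — holds.
2 of the 3 dependencies hold.

2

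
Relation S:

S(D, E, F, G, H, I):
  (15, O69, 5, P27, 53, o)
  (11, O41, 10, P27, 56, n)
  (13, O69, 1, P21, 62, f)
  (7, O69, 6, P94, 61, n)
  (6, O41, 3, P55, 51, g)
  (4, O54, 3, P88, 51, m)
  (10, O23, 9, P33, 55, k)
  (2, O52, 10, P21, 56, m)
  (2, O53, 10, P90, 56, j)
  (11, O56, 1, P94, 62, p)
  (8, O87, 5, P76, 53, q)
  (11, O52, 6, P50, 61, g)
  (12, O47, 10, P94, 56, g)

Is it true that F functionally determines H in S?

F=5: 2 rows → H = 53, 53 ✓
F=10: 4 rows → H = 56, 56, 56, 56 ✓
F=1: 2 rows → H = 62, 62 ✓
F=6: 2 rows → H = 61, 61 ✓
F=3: 2 rows → H = 51, 51 ✓
F=9: 1 row → H = 55 ✓
Every F value is associated with a single H value, so F → H holds.

Yes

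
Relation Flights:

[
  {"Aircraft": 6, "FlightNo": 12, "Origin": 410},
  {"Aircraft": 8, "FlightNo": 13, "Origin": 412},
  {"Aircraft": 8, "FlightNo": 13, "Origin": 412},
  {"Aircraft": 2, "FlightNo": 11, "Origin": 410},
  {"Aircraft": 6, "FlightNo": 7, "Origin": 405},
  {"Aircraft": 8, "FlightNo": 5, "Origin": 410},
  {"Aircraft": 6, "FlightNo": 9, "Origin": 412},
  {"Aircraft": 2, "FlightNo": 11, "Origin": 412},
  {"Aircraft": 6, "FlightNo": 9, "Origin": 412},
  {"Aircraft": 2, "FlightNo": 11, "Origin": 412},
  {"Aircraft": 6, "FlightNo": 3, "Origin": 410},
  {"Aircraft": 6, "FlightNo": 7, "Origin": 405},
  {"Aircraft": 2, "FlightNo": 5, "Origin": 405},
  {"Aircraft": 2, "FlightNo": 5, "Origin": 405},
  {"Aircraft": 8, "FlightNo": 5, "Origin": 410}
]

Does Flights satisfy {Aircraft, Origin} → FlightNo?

(Aircraft=6, Origin=410): 2 rows → FlightNo takes values {12, 3} — violation
(Aircraft=8, Origin=412): 2 rows → FlightNo = 13, 13 ✓
(Aircraft=2, Origin=410): 1 row → FlightNo = 11 ✓
(Aircraft=6, Origin=405): 2 rows → FlightNo = 7, 7 ✓
(Aircraft=8, Origin=410): 2 rows → FlightNo = 5, 5 ✓
(Aircraft=6, Origin=412): 2 rows → FlightNo = 9, 9 ✓
(Aircraft=2, Origin=412): 2 rows → FlightNo = 11, 11 ✓
(Aircraft=2, Origin=405): 2 rows → FlightNo = 5, 5 ✓
Two rows agree on {Aircraft, Origin} but differ on FlightNo, so {Aircraft, Origin} → FlightNo does not hold.

No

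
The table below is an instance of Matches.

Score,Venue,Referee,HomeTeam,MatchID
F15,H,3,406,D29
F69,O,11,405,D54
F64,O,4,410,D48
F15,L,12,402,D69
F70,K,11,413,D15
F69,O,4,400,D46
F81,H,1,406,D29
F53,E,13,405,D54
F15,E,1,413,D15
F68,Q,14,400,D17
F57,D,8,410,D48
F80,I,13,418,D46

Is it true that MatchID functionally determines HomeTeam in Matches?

No

MatchID=D29: 2 rows → HomeTeam = 406, 406 ✓
MatchID=D54: 2 rows → HomeTeam = 405, 405 ✓
MatchID=D48: 2 rows → HomeTeam = 410, 410 ✓
MatchID=D69: 1 row → HomeTeam = 402 ✓
MatchID=D15: 2 rows → HomeTeam = 413, 413 ✓
MatchID=D46: 2 rows → HomeTeam takes values {400, 418} — violation
MatchID=D17: 1 row → HomeTeam = 400 ✓
Two rows agree on MatchID but differ on HomeTeam, so MatchID → HomeTeam does not hold.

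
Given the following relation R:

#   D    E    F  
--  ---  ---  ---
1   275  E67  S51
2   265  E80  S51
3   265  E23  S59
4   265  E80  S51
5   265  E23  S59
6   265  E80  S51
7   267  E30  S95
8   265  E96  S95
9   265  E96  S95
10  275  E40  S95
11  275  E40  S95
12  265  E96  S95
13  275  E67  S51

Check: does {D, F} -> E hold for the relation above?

(D=275, F=S51): rows 1, 13 → E = E67, E67 ✓
(D=265, F=S51): rows 2, 4, 6 → E = E80, E80, E80 ✓
(D=265, F=S59): rows 3, 5 → E = E23, E23 ✓
(D=267, F=S95): row 7 → E = E30 ✓
(D=265, F=S95): rows 8, 9, 12 → E = E96, E96, E96 ✓
(D=275, F=S95): rows 10, 11 → E = E40, E40 ✓
Every {D, F} value is associated with a single E value, so {D, F} -> E holds.

Yes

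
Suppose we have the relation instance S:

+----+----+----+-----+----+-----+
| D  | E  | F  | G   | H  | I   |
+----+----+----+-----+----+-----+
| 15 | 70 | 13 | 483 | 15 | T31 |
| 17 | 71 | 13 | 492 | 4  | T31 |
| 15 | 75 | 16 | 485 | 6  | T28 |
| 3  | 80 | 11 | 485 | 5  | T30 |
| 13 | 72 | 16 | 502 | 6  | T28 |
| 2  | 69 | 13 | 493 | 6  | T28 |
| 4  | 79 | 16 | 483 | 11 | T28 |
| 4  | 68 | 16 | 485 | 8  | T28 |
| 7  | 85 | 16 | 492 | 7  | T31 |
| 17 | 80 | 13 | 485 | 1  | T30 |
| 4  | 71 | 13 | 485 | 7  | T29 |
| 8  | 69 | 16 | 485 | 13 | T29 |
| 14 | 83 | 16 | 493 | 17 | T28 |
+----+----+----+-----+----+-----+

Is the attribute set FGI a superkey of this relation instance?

Two distinct rows share (F=16, G=485, I=T28), so FGI does not determine every attribute — not a superkey.

No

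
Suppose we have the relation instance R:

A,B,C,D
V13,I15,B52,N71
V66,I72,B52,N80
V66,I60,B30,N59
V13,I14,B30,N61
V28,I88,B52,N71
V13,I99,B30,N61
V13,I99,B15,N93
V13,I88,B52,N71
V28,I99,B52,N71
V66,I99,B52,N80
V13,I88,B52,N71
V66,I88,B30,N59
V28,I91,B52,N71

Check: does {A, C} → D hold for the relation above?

(A=V13, C=B52): 3 rows → D = N71, N71, N71 ✓
(A=V66, C=B52): 2 rows → D = N80, N80 ✓
(A=V66, C=B30): 2 rows → D = N59, N59 ✓
(A=V13, C=B30): 2 rows → D = N61, N61 ✓
(A=V28, C=B52): 3 rows → D = N71, N71, N71 ✓
(A=V13, C=B15): 1 row → D = N93 ✓
Every {A, C} value is associated with a single D value, so {A, C} → D holds.

Yes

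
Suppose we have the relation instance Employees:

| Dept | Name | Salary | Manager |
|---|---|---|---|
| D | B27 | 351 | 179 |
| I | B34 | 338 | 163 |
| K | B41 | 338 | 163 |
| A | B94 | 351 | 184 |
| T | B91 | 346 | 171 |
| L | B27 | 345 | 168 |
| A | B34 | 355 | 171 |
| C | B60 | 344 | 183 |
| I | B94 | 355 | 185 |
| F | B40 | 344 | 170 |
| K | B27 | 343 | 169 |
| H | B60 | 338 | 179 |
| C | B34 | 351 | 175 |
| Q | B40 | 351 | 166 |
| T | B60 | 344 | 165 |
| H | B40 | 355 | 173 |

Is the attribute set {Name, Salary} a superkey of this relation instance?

No

Two distinct rows share (Name=B60, Salary=344), so {Name, Salary} does not determine every attribute — not a superkey.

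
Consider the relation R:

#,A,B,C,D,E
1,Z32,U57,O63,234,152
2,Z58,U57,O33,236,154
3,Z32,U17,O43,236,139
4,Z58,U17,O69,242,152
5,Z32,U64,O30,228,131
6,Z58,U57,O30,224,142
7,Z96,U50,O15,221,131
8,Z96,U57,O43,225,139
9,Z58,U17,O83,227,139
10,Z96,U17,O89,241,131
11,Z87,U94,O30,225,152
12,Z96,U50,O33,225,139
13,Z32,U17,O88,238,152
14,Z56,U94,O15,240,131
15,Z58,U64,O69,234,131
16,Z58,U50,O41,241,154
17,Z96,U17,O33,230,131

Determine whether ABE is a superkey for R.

Rows 10 and 17 have the same ABE value (A=Z96, B=U17, E=131) but are distinct tuples, so ABE does not determine every attribute — not a superkey.

No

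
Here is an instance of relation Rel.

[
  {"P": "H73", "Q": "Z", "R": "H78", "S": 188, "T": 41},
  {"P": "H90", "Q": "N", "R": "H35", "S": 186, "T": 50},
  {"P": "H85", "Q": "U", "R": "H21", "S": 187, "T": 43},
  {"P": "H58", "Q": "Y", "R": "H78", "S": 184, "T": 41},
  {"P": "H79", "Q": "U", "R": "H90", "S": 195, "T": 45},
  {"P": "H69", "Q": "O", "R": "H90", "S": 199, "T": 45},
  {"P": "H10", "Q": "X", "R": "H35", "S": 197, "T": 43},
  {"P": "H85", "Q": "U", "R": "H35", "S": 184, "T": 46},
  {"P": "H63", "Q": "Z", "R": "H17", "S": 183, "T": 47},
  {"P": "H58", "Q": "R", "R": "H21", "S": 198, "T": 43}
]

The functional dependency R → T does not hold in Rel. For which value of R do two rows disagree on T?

R=H78: 2 rows → T = 41, 41 ✓
R=H35: 3 rows → T takes values {50, 43, 46} — violation
R=H21: 2 rows → T = 43, 43 ✓
R=H90: 2 rows → T = 45, 45 ✓
R=H17: 1 row → T = 47 ✓
The only R value with inconsistent T is R=H35.

H35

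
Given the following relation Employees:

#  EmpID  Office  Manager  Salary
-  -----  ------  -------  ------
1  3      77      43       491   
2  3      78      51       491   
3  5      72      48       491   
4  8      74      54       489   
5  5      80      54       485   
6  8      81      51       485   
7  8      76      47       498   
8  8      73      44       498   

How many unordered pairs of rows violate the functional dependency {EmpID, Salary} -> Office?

(EmpID=3, Salary=491): violating pairs (1,2) — 1 pair.
(EmpID=8, Salary=498): violating pairs (7,8) — 1 pair.

2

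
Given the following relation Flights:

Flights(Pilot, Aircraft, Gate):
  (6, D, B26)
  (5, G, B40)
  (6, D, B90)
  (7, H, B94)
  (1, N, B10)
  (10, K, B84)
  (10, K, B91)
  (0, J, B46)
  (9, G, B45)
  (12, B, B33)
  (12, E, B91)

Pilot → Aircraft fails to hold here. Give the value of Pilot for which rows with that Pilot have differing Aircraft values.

Pilot=6: 2 rows → Aircraft = D, D ✓
Pilot=5: 1 row → Aircraft = G ✓
Pilot=7: 1 row → Aircraft = H ✓
Pilot=1: 1 row → Aircraft = N ✓
Pilot=10: 2 rows → Aircraft = K, K ✓
Pilot=0: 1 row → Aircraft = J ✓
Pilot=9: 1 row → Aircraft = G ✓
Pilot=12: 2 rows → Aircraft takes values {B, E} — violation
The only Pilot value with inconsistent Aircraft is Pilot=12.

12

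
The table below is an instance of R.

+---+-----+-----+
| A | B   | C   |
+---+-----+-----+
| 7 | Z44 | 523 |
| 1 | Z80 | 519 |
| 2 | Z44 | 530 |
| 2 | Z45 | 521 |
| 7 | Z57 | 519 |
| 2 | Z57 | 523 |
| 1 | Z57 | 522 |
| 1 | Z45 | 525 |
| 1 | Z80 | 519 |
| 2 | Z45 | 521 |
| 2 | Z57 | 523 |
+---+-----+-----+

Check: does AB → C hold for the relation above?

(A=7, B=Z44): 1 row → C = 523 ✓
(A=1, B=Z80): 2 rows → C = 519, 519 ✓
(A=2, B=Z44): 1 row → C = 530 ✓
(A=2, B=Z45): 2 rows → C = 521, 521 ✓
(A=7, B=Z57): 1 row → C = 519 ✓
(A=2, B=Z57): 2 rows → C = 523, 523 ✓
(A=1, B=Z57): 1 row → C = 522 ✓
(A=1, B=Z45): 1 row → C = 525 ✓
Every AB value is associated with a single C value, so AB → C holds.

Yes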